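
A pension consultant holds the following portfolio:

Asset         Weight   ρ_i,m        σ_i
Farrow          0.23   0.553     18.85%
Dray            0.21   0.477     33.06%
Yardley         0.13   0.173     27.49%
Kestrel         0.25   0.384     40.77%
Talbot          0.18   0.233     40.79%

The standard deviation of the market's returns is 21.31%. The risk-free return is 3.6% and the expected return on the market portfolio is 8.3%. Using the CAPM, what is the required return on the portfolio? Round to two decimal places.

6.24%

β_Farrow = 0.553 × 18.85% / 21.31% = 0.4892
β_Dray = 0.477 × 33.06% / 21.31% = 0.7400
β_Yardley = 0.173 × 27.49% / 21.31% = 0.2232
β_Kestrel = 0.384 × 40.77% / 21.31% = 0.7347
β_Talbot = 0.233 × 40.79% / 21.31% = 0.4460
β_P = Σ w_i β_i = 0.23×0.4892 + 0.21×0.7400 + 0.13×0.2232 + 0.25×0.7347 + 0.18×0.4460 = 0.5609
MRP = 8.3% − 3.6% = 4.70%
E(R_P) = R_f + β_P × MRP = 3.6% + 0.5609 × 4.7% = 6.24%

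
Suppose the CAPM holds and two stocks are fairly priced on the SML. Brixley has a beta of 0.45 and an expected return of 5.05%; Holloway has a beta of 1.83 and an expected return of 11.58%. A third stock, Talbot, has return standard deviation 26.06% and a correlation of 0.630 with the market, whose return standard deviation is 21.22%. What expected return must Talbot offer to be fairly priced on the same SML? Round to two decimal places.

MRP = (11.58% − 5.05%) / (1.83 − 0.45) = 4.7319%
R_f = 5.05% − 0.45 × 4.7319% = 2.9206%
β_Talbot = ρ·σ_i/σ_m = 0.630 × 26.06 / 21.22 = 0.7737
E(R_Talbot) = R_f + β × MRP = 2.9206% + 0.7737 × 4.7319% = 6.58%

6.58%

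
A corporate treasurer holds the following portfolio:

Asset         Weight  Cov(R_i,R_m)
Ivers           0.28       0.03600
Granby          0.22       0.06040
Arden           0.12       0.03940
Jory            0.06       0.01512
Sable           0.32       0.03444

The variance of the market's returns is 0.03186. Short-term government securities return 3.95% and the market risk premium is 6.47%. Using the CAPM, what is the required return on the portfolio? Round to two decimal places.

β_Ivers = 0.03600 / 0.03186 = 1.1299
β_Granby = 0.06040 / 0.03186 = 1.8958
β_Arden = 0.03940 / 0.03186 = 1.2367
β_Jory = 0.01512 / 0.03186 = 0.4746
β_Sable = 0.03444 / 0.03186 = 1.0810
β_P = Σ w_i β_i = 0.28×1.1299 + 0.22×1.8958 + 0.12×1.2367 + 0.06×0.4746 + 0.32×1.0810 = 1.2562
E(R_P) = R_f + β_P × MRP = 3.95% + 1.2562 × 6.47% = 12.08%

12.08%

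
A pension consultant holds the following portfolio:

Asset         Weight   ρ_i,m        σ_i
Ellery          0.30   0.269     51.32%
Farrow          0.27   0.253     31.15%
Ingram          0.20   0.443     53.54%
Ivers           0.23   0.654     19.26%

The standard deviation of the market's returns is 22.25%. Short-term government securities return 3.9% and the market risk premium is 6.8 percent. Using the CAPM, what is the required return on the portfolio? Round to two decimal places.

8.15%

β_Ellery = 0.269 × 51.32% / 22.25% = 0.6205
β_Farrow = 0.253 × 31.15% / 22.25% = 0.3542
β_Ingram = 0.443 × 53.54% / 22.25% = 1.0660
β_Ivers = 0.654 × 19.26% / 22.25% = 0.5661
β_P = Σ w_i β_i = 0.30×0.6205 + 0.27×0.3542 + 0.20×1.0660 + 0.23×0.5661 = 0.6252
E(R_P) = R_f + β_P × MRP = 3.9% + 0.6252 × 6.8% = 8.15%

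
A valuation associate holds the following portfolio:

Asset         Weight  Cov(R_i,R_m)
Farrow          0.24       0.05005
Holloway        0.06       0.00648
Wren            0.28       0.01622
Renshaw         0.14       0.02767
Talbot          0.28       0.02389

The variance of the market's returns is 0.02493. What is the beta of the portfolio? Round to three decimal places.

1.103

β_Farrow = 0.05005 / 0.02493 = 2.0076
β_Holloway = 0.00648 / 0.02493 = 0.2599
β_Wren = 0.01622 / 0.02493 = 0.6506
β_Renshaw = 0.02767 / 0.02493 = 1.1099
β_Talbot = 0.02389 / 0.02493 = 0.9583
β_P = Σ w_i β_i = 0.24×2.0076 + 0.06×0.2599 + 0.28×0.6506 + 0.14×1.1099 + 0.28×0.9583 = 1.1033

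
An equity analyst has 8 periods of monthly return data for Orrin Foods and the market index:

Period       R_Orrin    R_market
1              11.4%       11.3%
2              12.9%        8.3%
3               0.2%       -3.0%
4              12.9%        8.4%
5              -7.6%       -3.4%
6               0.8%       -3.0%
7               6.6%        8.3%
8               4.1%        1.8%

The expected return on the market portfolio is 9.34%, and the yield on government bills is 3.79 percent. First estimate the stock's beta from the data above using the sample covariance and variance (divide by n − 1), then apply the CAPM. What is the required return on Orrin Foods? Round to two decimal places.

9.66%

Mean R_i = (11.4 + 12.9 + 0.2 + 12.9 − 7.6 + 0.8 + 6.6 + 4.1) / 8 = 5.1625%
Mean R_m = (11.3 + 8.3 − 3.0 + 8.4 − 3.4 − 3.0 + 8.3 + 1.8) / 8 = 3.5875%
Σ(R_i − R̄_i)(R_m − R̄_m) = 281.0863  ⇒  Cov = 281.0863 / 7 = 40.1552
Σ(R_m − R̄_m)² = 265.8688  ⇒  Var(R_m) = 265.8688 / 7 = 37.9813
β = Cov / Var(R_m) = 40.1552 / 37.9813 = 1.0572
MRP = 9.34% − 3.79% = 5.55%
E(R) = R_f + β × MRP = 3.79% + 1.0572 × 5.55% = 9.66%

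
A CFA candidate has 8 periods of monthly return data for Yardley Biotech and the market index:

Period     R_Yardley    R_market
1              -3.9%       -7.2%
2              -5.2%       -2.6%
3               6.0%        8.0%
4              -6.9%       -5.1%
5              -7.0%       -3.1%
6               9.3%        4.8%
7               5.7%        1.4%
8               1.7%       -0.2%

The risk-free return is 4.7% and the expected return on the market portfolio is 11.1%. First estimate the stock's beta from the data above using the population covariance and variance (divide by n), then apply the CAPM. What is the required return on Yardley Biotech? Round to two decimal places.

Mean R_i = (-3.9 − 5.2 + 6.0 − 6.9 − 7.0 + 9.3 + 5.7 + 1.7) / 8 = -0.0375%
Mean R_m = (-7.2 − 2.6 + 8.0 − 5.1 − 3.1 + 4.8 + 1.4 − 0.2) / 8 = -0.5000%
Σ(R_i − R̄_i)(R_m − R̄_m) = 198.6200  ⇒  Cov = 198.6200 / 8 = 24.8275
Σ(R_m − R̄_m)² = 181.2600  ⇒  Var(R_m) = 181.2600 / 8 = 22.6575
β = Cov / Var(R_m) = 24.8275 / 22.6575 = 1.0958
MRP = 11.1% − 4.7% = 6.40%
E(R) = R_f + β × MRP = 4.7% + 1.0958 × 6.4% = 11.71%

11.71%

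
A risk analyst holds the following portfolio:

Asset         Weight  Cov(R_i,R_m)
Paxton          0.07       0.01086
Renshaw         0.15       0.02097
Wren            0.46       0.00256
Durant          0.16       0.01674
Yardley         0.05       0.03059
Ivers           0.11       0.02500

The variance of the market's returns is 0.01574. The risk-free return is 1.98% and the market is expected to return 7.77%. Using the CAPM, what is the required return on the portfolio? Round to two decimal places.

β_Paxton = 0.01086 / 0.01574 = 0.6900
β_Renshaw = 0.02097 / 0.01574 = 1.3323
β_Wren = 0.00256 / 0.01574 = 0.1626
β_Durant = 0.01674 / 0.01574 = 1.0635
β_Yardley = 0.03059 / 0.01574 = 1.9435
β_Ivers = 0.02500 / 0.01574 = 1.5883
β_P = Σ w_i β_i = 0.07×0.6900 + 0.15×1.3323 + 0.46×0.1626 + 0.16×1.0635 + 0.05×1.9435 + 0.11×1.5883 = 0.7650
MRP = 7.77% − 1.98% = 5.79%
E(R_P) = R_f + β_P × MRP = 1.98% + 0.7650 × 5.79% = 6.41%

6.41%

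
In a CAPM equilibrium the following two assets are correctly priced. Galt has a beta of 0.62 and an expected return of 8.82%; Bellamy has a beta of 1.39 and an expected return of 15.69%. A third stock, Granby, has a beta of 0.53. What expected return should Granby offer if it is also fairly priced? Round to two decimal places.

8.02%

MRP (SML slope) = (15.69% − 8.82%) / (1.39 − 0.62) = 6.87% / 0.77 = 8.9221%
R_f (intercept) = 8.82% − 0.62 × 8.9221% = 3.2883%
E(R_Granby) = R_f + β × MRP = 3.2883% + 0.53 × 8.9221% = 8.02%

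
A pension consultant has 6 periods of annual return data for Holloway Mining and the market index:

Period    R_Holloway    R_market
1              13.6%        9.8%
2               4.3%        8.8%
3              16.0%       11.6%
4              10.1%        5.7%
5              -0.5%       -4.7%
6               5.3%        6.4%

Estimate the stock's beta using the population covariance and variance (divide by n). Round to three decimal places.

Mean R_i = (13.6 + 4.3 + 16.0 + 10.1 − 0.5 + 5.3) / 6 = 8.1333%
Mean R_m = (9.8 + 8.8 + 11.6 + 5.7 − 4.7 + 6.4) / 6 = 6.2667%
Σ(R_i − R̄_i)(R_m − R̄_m) = 144.7467  ⇒  Cov = 144.7467 / 6 = 24.1245
Σ(R_m − R̄_m)² = 167.9533  ⇒  Var(R_m) = 167.9533 / 6 = 27.9922
β = Cov / Var(R_m) = 24.1245 / 27.9922 = 0.8618

0.862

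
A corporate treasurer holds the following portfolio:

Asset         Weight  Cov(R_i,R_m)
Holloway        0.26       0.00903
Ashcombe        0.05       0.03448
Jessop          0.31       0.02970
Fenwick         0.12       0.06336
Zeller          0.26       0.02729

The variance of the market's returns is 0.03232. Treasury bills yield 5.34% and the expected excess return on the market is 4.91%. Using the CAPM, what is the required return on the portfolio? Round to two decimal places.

β_Holloway = 0.00903 / 0.03232 = 0.2794
β_Ashcombe = 0.03448 / 0.03232 = 1.0668
β_Jessop = 0.02970 / 0.03232 = 0.9189
β_Fenwick = 0.06336 / 0.03232 = 1.9604
β_Zeller = 0.02729 / 0.03232 = 0.8444
β_P = Σ w_i β_i = 0.26×0.2794 + 0.05×1.0668 + 0.31×0.9189 + 0.12×1.9604 + 0.26×0.8444 = 0.8656
E(R_P) = R_f + β_P × MRP = 5.34% + 0.8656 × 4.91% = 9.59%

9.59%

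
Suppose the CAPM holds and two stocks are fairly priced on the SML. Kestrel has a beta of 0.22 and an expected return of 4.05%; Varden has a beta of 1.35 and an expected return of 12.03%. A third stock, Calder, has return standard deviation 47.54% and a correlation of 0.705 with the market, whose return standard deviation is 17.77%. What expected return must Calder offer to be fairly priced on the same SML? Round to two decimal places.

15.82%

MRP = (12.03% − 4.05%) / (1.35 − 0.22) = 7.0619%
R_f = 4.05% − 0.22 × 7.0619% = 2.4964%
β_Calder = ρ·σ_i/σ_m = 0.705 × 47.54 / 17.77 = 1.8861
E(R_Calder) = R_f + β × MRP = 2.4964% + 1.8861 × 7.0619% = 15.82%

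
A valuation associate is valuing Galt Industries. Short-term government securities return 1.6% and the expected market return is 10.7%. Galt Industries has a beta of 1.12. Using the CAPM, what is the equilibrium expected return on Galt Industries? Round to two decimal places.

11.79%

Market risk premium = E(R_m) − R_f = 10.7% − 1.6% = 9.10%
E(R) = R_f + β × MRP = 1.6% + 1.12 × 9.1% = 11.79%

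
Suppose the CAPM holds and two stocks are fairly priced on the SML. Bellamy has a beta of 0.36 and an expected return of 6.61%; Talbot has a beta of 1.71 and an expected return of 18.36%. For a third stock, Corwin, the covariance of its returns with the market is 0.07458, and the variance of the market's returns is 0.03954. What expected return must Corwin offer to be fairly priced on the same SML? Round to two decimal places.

19.89%

MRP = (18.36% − 6.61%) / (1.71 − 0.36) = 8.7037%
R_f = 6.61% − 0.36 × 8.7037% = 3.4767%
β_Corwin = Cov / Var(R_m) = 0.07458 / 0.03954 = 1.8862
E(R_Corwin) = R_f + β × MRP = 3.4767% + 1.8862 × 8.7037% = 19.89%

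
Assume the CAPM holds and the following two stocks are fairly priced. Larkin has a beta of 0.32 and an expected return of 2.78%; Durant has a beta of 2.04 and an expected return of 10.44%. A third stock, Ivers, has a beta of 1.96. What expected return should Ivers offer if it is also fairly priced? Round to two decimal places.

10.08%

MRP (SML slope) = (10.44% − 2.78%) / (2.04 − 0.32) = 7.66% / 1.72 = 4.4535%
R_f (intercept) = 2.78% − 0.32 × 4.4535% = 1.3549%
E(R_Ivers) = R_f + β × MRP = 1.3549% + 1.96 × 4.4535% = 10.08%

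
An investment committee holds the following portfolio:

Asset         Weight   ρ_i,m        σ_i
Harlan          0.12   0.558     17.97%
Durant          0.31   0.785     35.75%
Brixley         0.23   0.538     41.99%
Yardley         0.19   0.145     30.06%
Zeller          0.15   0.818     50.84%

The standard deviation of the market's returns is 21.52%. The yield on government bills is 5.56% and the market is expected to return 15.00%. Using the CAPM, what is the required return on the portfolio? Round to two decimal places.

β_Harlan = 0.558 × 17.97% / 21.52% = 0.4660
β_Durant = 0.785 × 35.75% / 21.52% = 1.3041
β_Brixley = 0.538 × 41.99% / 21.52% = 1.0498
β_Yardley = 0.145 × 30.06% / 21.52% = 0.2025
β_Zeller = 0.818 × 50.84% / 21.52% = 1.9325
β_P = Σ w_i β_i = 0.12×0.4660 + 0.31×1.3041 + 0.23×1.0498 + 0.19×0.2025 + 0.15×1.9325 = 1.0300
MRP = 15.00% − 5.56% = 9.44%
E(R_P) = R_f + β_P × MRP = 5.56% + 1.0300 × 9.44% = 15.28%

15.28%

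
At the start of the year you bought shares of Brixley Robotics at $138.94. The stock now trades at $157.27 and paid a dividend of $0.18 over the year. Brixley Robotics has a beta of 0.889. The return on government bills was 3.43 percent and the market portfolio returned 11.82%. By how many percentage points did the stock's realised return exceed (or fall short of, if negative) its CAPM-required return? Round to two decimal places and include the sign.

+2.43%

Realised HPR = (P1 + D1 − P0) / P0 = (157.27 + 0.18 − 138.94) / 138.94 = 18.51 / 138.94 = 13.3223%
MRP = 11.82% − 3.43% = 8.39%
CAPM required = R_f + β·MRP = 3.43% + 0.889 × 8.39% = 10.88871%
α = realised − required = 13.3223% − 10.88871% = +2.43%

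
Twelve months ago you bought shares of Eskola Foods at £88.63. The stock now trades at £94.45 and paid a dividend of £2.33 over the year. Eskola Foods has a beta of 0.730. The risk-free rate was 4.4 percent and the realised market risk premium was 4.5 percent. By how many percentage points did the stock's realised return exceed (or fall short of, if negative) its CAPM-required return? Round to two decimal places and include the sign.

Realised HPR = (P1 + D1 − P0) / P0 = (94.45 + 2.33 − 88.63) / 88.63 = 8.15 / 88.63 = 9.1955%
CAPM required = R_f + β·MRP = 4.4% + 0.730 × 4.5% = 7.6850%
α = realised − required = 9.1955% − 7.6850% = +1.51%

+1.51%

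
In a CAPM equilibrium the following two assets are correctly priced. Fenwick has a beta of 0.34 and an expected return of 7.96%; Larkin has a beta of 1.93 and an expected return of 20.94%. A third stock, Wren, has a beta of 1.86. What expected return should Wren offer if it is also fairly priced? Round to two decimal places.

MRP (SML slope) = (20.94% − 7.96%) / (1.93 − 0.34) = 12.98% / 1.59 = 8.1635%
R_f (intercept) = 7.96% − 0.34 × 8.1635% = 5.1844%
E(R_Wren) = R_f + β × MRP = 5.1844% + 1.86 × 8.1635% = 20.37%

20.37%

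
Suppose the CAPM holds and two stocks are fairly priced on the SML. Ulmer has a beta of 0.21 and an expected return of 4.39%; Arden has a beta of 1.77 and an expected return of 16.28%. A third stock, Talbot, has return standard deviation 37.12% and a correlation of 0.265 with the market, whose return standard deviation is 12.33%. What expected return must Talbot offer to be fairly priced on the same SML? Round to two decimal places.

8.87%

MRP = (16.28% − 4.39%) / (1.77 − 0.21) = 7.6218%
R_f = 4.39% − 0.21 × 7.6218% = 2.7894%
β_Talbot = ρ·σ_i/σ_m = 0.265 × 37.12 / 12.33 = 0.7978
E(R_Talbot) = R_f + β × MRP = 2.7894% + 0.7978 × 7.6218% = 8.87%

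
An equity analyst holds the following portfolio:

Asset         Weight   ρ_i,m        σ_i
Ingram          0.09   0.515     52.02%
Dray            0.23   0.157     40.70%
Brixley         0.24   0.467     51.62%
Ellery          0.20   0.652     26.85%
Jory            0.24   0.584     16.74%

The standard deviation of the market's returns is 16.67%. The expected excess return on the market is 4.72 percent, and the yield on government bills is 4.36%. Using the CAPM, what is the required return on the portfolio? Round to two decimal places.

β_Ingram = 0.515 × 52.02% / 16.67% = 1.6071
β_Dray = 0.157 × 40.70% / 16.67% = 0.3833
β_Brixley = 0.467 × 51.62% / 16.67% = 1.4461
β_Ellery = 0.652 × 26.85% / 16.67% = 1.0502
β_Jory = 0.584 × 16.74% / 16.67% = 0.5865
β_P = Σ w_i β_i = 0.09×1.6071 + 0.23×0.3833 + 0.24×1.4461 + 0.20×1.0502 + 0.24×0.5865 = 0.9307
E(R_P) = R_f + β_P × MRP = 4.36% + 0.9307 × 4.72% = 8.75%

8.75%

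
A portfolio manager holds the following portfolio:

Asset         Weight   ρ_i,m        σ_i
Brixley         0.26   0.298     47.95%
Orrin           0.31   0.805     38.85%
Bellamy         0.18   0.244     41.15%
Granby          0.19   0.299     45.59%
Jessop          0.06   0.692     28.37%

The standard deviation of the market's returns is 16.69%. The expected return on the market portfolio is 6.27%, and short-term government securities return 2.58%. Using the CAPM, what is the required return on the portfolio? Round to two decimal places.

6.78%

β_Brixley = 0.298 × 47.95% / 16.69% = 0.8561
β_Orrin = 0.805 × 38.85% / 16.69% = 1.8738
β_Bellamy = 0.244 × 41.15% / 16.69% = 0.6016
β_Granby = 0.299 × 45.59% / 16.69% = 0.8167
β_Jessop = 0.692 × 28.37% / 16.69% = 1.1763
β_P = Σ w_i β_i = 0.26×0.8561 + 0.31×1.8738 + 0.18×0.6016 + 0.19×0.8167 + 0.06×1.1763 = 1.1375
MRP = 6.27% − 2.58% = 3.69%
E(R_P) = R_f + β_P × MRP = 2.58% + 1.1375 × 3.69% = 6.78%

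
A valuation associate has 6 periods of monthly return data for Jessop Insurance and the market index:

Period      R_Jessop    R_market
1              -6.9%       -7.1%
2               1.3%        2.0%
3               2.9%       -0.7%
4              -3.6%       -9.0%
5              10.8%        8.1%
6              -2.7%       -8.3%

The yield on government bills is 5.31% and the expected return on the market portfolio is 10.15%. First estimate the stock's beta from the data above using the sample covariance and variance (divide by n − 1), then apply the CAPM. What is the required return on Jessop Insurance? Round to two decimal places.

Mean R_i = (-6.9 + 1.3 + 2.9 − 3.6 + 10.8 − 2.7) / 6 = 0.3000%
Mean R_m = (-7.1 + 2.0 − 0.7 − 9.0 + 8.1 − 8.3) / 6 = -2.5000%
Σ(R_i − R̄_i)(R_m − R̄_m) = 196.3500  ⇒  Cov = 196.3500 / 5 = 39.2700
Σ(R_m − R̄_m)² = 232.9000  ⇒  Var(R_m) = 232.9000 / 5 = 46.5800
β = Cov / Var(R_m) = 39.2700 / 46.5800 = 0.8431
MRP = 10.15% − 5.31% = 4.84%
E(R) = R_f + β × MRP = 5.31% + 0.8431 × 4.84% = 9.39%

9.39%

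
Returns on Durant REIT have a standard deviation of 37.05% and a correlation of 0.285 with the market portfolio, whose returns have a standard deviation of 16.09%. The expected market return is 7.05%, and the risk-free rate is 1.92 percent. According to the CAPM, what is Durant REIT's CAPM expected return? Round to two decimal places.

β = ρ × σ_i / σ_m = 0.285 × 37.05% / 16.09% = 0.6563
MRP = 7.05% − 1.92% = 5.13%
E(R) = 1.92% + 0.6563 × 5.13% = 5.29%

5.29%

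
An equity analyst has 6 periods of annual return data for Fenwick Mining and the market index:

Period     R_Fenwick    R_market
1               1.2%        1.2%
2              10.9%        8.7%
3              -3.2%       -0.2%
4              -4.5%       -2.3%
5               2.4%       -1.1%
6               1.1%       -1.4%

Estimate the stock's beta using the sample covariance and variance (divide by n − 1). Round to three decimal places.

1.184

Mean R_i = (1.2 + 10.9 − 3.2 − 4.5 + 2.4 + 1.1) / 6 = 1.3167%
Mean R_m = (1.2 + 8.7 − 0.2 − 2.3 − 1.1 − 1.4) / 6 = 0.8167%
Σ(R_i − R̄_i)(R_m − R̄_m) = 96.6283  ⇒  Cov = 96.6283 / 5 = 19.3257
Σ(R_m − R̄_m)² = 81.6283  ⇒  Var(R_m) = 81.6283 / 5 = 16.3257
β = Cov / Var(R_m) = 19.3257 / 16.3257 = 1.1838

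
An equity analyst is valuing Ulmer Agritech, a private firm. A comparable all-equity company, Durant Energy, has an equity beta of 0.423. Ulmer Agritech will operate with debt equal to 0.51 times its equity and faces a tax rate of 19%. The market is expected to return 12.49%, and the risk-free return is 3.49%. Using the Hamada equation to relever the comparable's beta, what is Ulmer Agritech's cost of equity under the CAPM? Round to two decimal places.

8.87%

β_L = β_U × [1 + (1 − t)(D/E)] = 0.423 × [1 + (1 − 0.19) × 0.51]
    = 0.423 × [1 + 0.81 × 0.51] = 0.423 × 1.4131 = 0.5977
MRP = 12.49% − 3.49% = 9.00%
E(R) = R_f + β_L × MRP = 3.49% + 0.5977 × 9.00% = 8.87%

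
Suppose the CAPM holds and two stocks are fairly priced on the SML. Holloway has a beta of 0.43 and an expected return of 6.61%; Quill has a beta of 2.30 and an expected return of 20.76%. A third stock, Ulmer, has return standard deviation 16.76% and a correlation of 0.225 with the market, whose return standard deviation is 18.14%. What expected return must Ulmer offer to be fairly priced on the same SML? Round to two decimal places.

MRP = (20.76% − 6.61%) / (2.30 − 0.43) = 7.5668%
R_f = 6.61% − 0.43 × 7.5668% = 3.3563%
β_Ulmer = ρ·σ_i/σ_m = 0.225 × 16.76 / 18.14 = 0.2079
E(R_Ulmer) = R_f + β × MRP = 3.3563% + 0.2079 × 7.5668% = 4.93%

4.93%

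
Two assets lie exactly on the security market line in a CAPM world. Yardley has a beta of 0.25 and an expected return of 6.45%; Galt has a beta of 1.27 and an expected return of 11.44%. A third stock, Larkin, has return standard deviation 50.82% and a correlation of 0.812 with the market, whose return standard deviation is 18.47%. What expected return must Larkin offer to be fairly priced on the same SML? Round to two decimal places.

16.16%

MRP = (11.44% − 6.45%) / (1.27 − 0.25) = 4.8922%
R_f = 6.45% − 0.25 × 4.8922% = 5.2270%
β_Larkin = ρ·σ_i/σ_m = 0.812 × 50.82 / 18.47 = 2.2342
E(R_Larkin) = R_f + β × MRP = 5.2270% + 2.2342 × 4.8922% = 16.16%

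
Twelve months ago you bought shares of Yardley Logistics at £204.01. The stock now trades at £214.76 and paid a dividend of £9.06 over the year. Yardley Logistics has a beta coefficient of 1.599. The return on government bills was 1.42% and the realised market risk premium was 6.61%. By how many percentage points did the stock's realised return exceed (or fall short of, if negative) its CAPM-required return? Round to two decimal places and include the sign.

Realised HPR = (P1 + D1 − P0) / P0 = (214.76 + 9.06 − 204.01) / 204.01 = 19.81 / 204.01 = 9.7103%
CAPM required = R_f + β·MRP = 1.42% + 1.599 × 6.61% = 11.98939%
α = realised − required = 9.7103% − 11.98939% = -2.28%

-2.28%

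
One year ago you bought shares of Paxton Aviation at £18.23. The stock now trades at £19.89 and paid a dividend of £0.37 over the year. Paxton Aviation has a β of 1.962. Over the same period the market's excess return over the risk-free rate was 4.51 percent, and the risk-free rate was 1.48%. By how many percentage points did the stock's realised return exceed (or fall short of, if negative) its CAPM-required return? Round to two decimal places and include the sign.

Realised HPR = (P1 + D1 − P0) / P0 = (19.89 + 0.37 − 18.23) / 18.23 = 2.03 / 18.23 = 11.1355%
CAPM required = R_f + β·MRP = 1.48% + 1.962 × 4.51% = 10.32862%
α = realised − required = 11.1355% − 10.32862% = +0.81%

+0.81%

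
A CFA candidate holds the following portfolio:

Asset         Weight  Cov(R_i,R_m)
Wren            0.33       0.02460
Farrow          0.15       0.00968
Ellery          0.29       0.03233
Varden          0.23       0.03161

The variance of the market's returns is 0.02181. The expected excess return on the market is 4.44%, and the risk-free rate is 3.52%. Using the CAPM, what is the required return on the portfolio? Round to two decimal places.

β_Wren = 0.02460 / 0.02181 = 1.1279
β_Farrow = 0.00968 / 0.02181 = 0.4438
β_Ellery = 0.03233 / 0.02181 = 1.4823
β_Varden = 0.03161 / 0.02181 = 1.4493
β_P = Σ w_i β_i = 0.33×1.1279 + 0.15×0.4438 + 0.29×1.4823 + 0.23×1.4493 = 1.2020
E(R_P) = R_f + β_P × MRP = 3.52% + 1.2020 × 4.44% = 8.86%

8.86%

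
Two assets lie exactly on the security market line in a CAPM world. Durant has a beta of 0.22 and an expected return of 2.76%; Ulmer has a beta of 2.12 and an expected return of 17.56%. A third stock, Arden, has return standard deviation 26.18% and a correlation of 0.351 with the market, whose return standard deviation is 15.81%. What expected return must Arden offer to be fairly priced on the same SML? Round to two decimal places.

5.57%

MRP = (17.56% − 2.76%) / (2.12 − 0.22) = 7.7895%
R_f = 2.76% − 0.22 × 7.7895% = 1.0463%
β_Arden = ρ·σ_i/σ_m = 0.351 × 26.18 / 15.81 = 0.5812
E(R_Arden) = R_f + β × MRP = 1.0463% + 0.5812 × 7.7895% = 5.57%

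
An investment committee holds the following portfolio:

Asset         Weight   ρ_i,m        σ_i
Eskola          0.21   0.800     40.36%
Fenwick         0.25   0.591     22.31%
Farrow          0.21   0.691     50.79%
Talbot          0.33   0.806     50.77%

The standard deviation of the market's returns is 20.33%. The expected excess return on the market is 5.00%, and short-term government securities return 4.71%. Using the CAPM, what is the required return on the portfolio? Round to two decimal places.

12.32%

β_Eskola = 0.800 × 40.36% / 20.33% = 1.5882
β_Fenwick = 0.591 × 22.31% / 20.33% = 0.6486
β_Farrow = 0.691 × 50.79% / 20.33% = 1.7263
β_Talbot = 0.806 × 50.77% / 20.33% = 2.0128
β_P = Σ w_i β_i = 0.21×1.5882 + 0.25×0.6486 + 0.21×1.7263 + 0.33×2.0128 = 1.5224
E(R_P) = R_f + β_P × MRP = 4.71% + 1.5224 × 5.00% = 12.32%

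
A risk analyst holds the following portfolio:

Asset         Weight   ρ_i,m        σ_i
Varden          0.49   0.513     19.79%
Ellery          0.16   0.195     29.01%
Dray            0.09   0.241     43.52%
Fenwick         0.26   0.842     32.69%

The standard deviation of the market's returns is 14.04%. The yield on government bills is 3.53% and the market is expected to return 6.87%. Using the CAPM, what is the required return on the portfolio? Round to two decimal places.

β_Varden = 0.513 × 19.79% / 14.04% = 0.7231
β_Ellery = 0.195 × 29.01% / 14.04% = 0.4029
β_Dray = 0.241 × 43.52% / 14.04% = 0.7470
β_Fenwick = 0.842 × 32.69% / 14.04% = 1.9605
β_P = Σ w_i β_i = 0.49×0.7231 + 0.16×0.4029 + 0.09×0.7470 + 0.26×1.9605 = 0.9957
MRP = 6.87% − 3.53% = 3.34%
E(R_P) = R_f + β_P × MRP = 3.53% + 0.9957 × 3.34% = 6.86%

6.86%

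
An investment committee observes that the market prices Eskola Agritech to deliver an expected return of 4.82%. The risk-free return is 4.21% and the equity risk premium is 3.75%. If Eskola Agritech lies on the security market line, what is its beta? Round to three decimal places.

β = (E(R) − R_f) / MRP = (4.82% − 4.21%) / 3.75% = 0.61% / 3.75% = 0.163

0.163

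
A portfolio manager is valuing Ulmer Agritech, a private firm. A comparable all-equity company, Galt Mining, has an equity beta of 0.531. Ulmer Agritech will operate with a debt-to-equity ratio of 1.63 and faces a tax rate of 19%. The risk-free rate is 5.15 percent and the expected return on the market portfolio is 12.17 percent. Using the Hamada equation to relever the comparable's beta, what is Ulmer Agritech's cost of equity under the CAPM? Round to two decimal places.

13.80%

β_L = β_U × [1 + (1 − t)(D/E)] = 0.531 × [1 + (1 − 0.19) × 1.63]
    = 0.531 × [1 + 0.81 × 1.63] = 0.531 × 2.3203 = 1.2321
MRP = 12.17% − 5.15% = 7.02%
E(R) = R_f + β_L × MRP = 5.15% + 1.2321 × 7.02% = 13.80%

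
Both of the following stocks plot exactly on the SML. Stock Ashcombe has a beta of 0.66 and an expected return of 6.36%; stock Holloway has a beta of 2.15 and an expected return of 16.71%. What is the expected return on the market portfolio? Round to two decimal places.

Both satisfy E(R) = R_f + β·MRP, so the slope of the SML is
MRP = (16.71% − 6.36%) / (2.15 − 0.66) = 10.35% / 1.49 = 6.9463%
R_f = E(R_Ashcombe) − β_Ashcombe·MRP = 6.36% − 0.66 × 6.9463% = 1.7754%
E(R_m) = R_f + MRP = 1.7754% + 6.9463% = 8.72%

8.72%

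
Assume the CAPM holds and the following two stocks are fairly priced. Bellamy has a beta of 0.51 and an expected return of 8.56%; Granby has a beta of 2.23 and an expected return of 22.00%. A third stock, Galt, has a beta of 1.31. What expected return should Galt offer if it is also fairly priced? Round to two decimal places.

14.81%

MRP (SML slope) = (22.00% − 8.56%) / (2.23 − 0.51) = 13.44% / 1.72 = 7.8140%
R_f (intercept) = 8.56% − 0.51 × 7.8140% = 4.5749%
E(R_Galt) = R_f + β × MRP = 4.5749% + 1.31 × 7.8140% = 14.81%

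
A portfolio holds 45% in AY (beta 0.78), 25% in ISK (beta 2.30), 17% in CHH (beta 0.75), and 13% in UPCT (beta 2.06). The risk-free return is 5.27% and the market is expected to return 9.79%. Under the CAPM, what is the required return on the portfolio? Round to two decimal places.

β_P = Σ w_i β_i = 0.45×0.78 + 0.25×2.30 + 0.17×0.75 + 0.13×2.06 = 1.3213
MRP = 9.79% − 5.27% = 4.52%
E(R_P) = R_f + β_P × MRP = 5.27% + 1.3213 × 4.52% = 11.24%

11.24%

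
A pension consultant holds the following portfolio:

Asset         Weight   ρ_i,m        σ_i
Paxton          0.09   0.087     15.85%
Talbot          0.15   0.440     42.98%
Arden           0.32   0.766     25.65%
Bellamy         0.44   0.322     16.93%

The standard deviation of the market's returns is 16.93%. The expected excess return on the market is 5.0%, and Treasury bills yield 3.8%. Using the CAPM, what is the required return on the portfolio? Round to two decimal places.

7.24%

β_Paxton = 0.087 × 15.85% / 16.93% = 0.0815
β_Talbot = 0.440 × 42.98% / 16.93% = 1.1170
β_Arden = 0.766 × 25.65% / 16.93% = 1.1605
β_Bellamy = 0.322 × 16.93% / 16.93% = 0.3220
β_P = Σ w_i β_i = 0.09×0.0815 + 0.15×1.1170 + 0.32×1.1605 + 0.44×0.3220 = 0.6879
E(R_P) = R_f + β_P × MRP = 3.8% + 0.6879 × 5.0% = 7.24%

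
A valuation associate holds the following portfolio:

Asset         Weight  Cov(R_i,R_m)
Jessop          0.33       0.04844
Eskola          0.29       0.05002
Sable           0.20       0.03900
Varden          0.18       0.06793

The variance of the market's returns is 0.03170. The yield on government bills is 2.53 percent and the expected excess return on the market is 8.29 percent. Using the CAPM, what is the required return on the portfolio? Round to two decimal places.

β_Jessop = 0.04844 / 0.03170 = 1.5281
β_Eskola = 0.05002 / 0.03170 = 1.5779
β_Sable = 0.03900 / 0.03170 = 1.2303
β_Varden = 0.06793 / 0.03170 = 2.1429
β_P = Σ w_i β_i = 0.33×1.5281 + 0.29×1.5779 + 0.20×1.2303 + 0.18×2.1429 = 1.5936
E(R_P) = R_f + β_P × MRP = 2.53% + 1.5936 × 8.29% = 15.74%

15.74%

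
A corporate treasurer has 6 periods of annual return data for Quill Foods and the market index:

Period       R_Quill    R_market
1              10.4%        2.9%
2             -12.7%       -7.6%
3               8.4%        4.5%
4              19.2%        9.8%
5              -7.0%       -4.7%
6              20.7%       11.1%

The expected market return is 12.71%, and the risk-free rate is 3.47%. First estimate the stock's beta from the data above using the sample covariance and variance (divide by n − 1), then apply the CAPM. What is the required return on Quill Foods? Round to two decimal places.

Mean R_i = (10.4 − 12.7 + 8.4 + 19.2 − 7.0 + 20.7) / 6 = 6.5000%
Mean R_m = (2.9 − 7.6 + 4.5 + 9.8 − 4.7 + 11.1) / 6 = 2.6667%
Σ(R_i − R̄_i)(R_m − R̄_m) = 511.3100  ⇒  Cov = 511.3100 / 5 = 102.2620
Σ(R_m − R̄_m)² = 285.0933  ⇒  Var(R_m) = 285.0933 / 5 = 57.0187
β = Cov / Var(R_m) = 102.2620 / 57.0187 = 1.7935
MRP = 12.71% − 3.47% = 9.24%
E(R) = R_f + β × MRP = 3.47% + 1.7935 × 9.24% = 20.04%

20.04%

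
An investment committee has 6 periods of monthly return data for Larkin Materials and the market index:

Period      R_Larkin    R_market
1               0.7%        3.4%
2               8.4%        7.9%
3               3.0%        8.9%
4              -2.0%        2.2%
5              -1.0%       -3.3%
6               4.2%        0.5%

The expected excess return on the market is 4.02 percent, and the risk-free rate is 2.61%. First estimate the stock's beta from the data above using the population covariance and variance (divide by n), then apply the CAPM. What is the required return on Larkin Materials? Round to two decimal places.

4.64%

Mean R_i = (0.7 + 8.4 + 3.0 − 2.0 − 1.0 + 4.2) / 6 = 2.2167%
Mean R_m = (3.4 + 7.9 + 8.9 + 2.2 − 3.3 + 0.5) / 6 = 3.2667%
Σ(R_i − R̄_i)(R_m − R̄_m) = 52.9933  ⇒  Cov = 52.9933 / 6 = 8.8322
Σ(R_m − R̄_m)² = 105.1333  ⇒  Var(R_m) = 105.1333 / 6 = 17.5222
β = Cov / Var(R_m) = 8.8322 / 17.5222 = 0.5041
E(R) = R_f + β × MRP = 2.61% + 0.5041 × 4.02% = 4.64%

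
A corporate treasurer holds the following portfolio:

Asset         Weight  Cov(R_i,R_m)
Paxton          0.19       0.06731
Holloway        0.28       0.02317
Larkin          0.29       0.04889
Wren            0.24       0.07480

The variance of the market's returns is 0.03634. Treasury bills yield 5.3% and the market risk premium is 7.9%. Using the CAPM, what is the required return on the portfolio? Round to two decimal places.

β_Paxton = 0.06731 / 0.03634 = 1.8522
β_Holloway = 0.02317 / 0.03634 = 0.6376
β_Larkin = 0.04889 / 0.03634 = 1.3453
β_Wren = 0.07480 / 0.03634 = 2.0583
β_P = Σ w_i β_i = 0.19×1.8522 + 0.28×0.6376 + 0.29×1.3453 + 0.24×2.0583 = 1.4146
E(R_P) = R_f + β_P × MRP = 5.3% + 1.4146 × 7.9% = 16.48%

16.48%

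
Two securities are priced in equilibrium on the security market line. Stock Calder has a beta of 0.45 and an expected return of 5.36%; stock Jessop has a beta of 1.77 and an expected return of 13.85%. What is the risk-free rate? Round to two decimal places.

Both satisfy E(R) = R_f + β·MRP, so the slope of the SML is
MRP = (13.85% − 5.36%) / (1.77 − 0.45) = 8.49% / 1.32 = 6.4318%
R_f = E(R_Calder) − β_Calder·MRP = 5.36% − 0.45 × 6.4318% = 2.4657%

2.47%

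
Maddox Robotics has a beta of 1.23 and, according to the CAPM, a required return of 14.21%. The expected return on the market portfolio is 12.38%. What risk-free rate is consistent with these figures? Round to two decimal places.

4.42%

E(R) = R_f + β(E(R_m) − R_f) = R_f(1 − β) + β·E(R_m)
14.21% = R_f × (1 − 1.23) + 1.23 × 12.38%
14.21% = R_f × -0.23 + 15.2274%
R_f = (14.21% − 15.2274%) / -0.23 = 4.42%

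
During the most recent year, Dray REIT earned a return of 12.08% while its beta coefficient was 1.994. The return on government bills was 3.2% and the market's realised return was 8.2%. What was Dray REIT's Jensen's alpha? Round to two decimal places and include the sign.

Market excess return = 8.2% − 3.2% = 5.00%
CAPM benchmark = R_f + β(R_m − R_f) = 3.2% + 1.994 × 5.0% = 13.1700%
α = actual − benchmark = 12.08% − 13.1700% = -1.09%

-1.09%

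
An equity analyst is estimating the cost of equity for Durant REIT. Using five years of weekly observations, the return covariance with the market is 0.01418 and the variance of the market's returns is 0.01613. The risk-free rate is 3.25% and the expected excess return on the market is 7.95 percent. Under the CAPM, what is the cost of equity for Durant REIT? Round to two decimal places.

β = Cov(R_i, R_m) / Var(R_m) = 0.01418 / 0.01613 = 0.8791
E(R) = R_f + β × MRP = 3.25% + 0.8791 × 7.95% = 10.24%

10.24%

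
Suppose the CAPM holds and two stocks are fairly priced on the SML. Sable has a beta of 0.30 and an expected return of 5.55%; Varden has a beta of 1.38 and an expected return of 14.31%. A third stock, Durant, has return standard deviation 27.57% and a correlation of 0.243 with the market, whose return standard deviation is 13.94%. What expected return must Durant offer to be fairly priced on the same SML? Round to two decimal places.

MRP = (14.31% − 5.55%) / (1.38 − 0.30) = 8.1111%
R_f = 5.55% − 0.30 × 8.1111% = 3.1167%
β_Durant = ρ·σ_i/σ_m = 0.243 × 27.57 / 13.94 = 0.4806
E(R_Durant) = R_f + β × MRP = 3.1167% + 0.4806 × 8.1111% = 7.01%

7.01%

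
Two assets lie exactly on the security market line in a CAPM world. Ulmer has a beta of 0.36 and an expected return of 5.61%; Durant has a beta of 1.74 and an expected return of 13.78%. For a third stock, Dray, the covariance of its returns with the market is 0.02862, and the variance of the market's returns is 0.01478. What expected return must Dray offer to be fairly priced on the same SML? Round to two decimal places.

MRP = (13.78% − 5.61%) / (1.74 − 0.36) = 5.9203%
R_f = 5.61% − 0.36 × 5.9203% = 3.4787%
β_Dray = Cov / Var(R_m) = 0.02862 / 0.01478 = 1.9364
E(R_Dray) = R_f + β × MRP = 3.4787% + 1.9364 × 5.9203% = 14.94%

14.94%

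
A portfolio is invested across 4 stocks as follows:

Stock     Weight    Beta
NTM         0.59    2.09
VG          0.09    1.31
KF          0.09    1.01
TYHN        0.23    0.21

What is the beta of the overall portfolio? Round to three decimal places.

β_P = Σ w_i β_i = 0.59×2.09 + 0.09×1.31 + 0.09×1.01 + 0.23×0.21 = 1.4902

1.490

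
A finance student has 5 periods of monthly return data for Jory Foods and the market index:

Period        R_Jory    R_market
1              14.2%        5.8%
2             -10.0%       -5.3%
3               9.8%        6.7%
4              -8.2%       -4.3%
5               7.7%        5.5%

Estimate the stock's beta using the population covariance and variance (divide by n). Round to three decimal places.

1.812

Mean R_i = (14.2 − 10.0 + 9.8 − 8.2 + 7.7) / 5 = 2.7000%
Mean R_m = (5.8 − 5.3 + 6.7 − 4.3 + 5.5) / 5 = 1.6800%
Σ(R_i − R̄_i)(R_m − R̄_m) = 255.9500  ⇒  Cov = 255.9500 / 5 = 51.1900
Σ(R_m − R̄_m)² = 141.2480  ⇒  Var(R_m) = 141.2480 / 5 = 28.2496
β = Cov / Var(R_m) = 51.1900 / 28.2496 = 1.8121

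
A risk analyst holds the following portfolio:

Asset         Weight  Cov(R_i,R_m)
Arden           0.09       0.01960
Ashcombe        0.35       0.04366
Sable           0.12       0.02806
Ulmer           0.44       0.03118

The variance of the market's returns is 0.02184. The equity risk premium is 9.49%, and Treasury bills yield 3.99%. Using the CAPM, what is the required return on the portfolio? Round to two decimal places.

β_Arden = 0.01960 / 0.02184 = 0.8974
β_Ashcombe = 0.04366 / 0.02184 = 1.9991
β_Sable = 0.02806 / 0.02184 = 1.2848
β_Ulmer = 0.03118 / 0.02184 = 1.4277
β_P = Σ w_i β_i = 0.09×0.8974 + 0.35×1.9991 + 0.12×1.2848 + 0.44×1.4277 = 1.5628
E(R_P) = R_f + β_P × MRP = 3.99% + 1.5628 × 9.49% = 18.82%

18.82%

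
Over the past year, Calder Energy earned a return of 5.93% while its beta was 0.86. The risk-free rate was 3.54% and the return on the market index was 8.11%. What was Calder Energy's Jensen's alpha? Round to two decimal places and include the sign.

Market excess return = 8.11% − 3.54% = 4.57%
CAPM benchmark = R_f + β(R_m − R_f) = 3.54% + 0.86 × 4.57% = 7.4702%
α = actual − benchmark = 5.93% − 7.4702% = -1.54%

-1.54%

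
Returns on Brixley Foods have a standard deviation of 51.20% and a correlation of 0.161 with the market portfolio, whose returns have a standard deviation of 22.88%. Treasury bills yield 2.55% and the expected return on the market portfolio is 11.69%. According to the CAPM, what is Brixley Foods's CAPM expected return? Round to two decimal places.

5.84%

β = ρ × σ_i / σ_m = 0.161 × 51.20% / 22.88% = 0.3603
MRP = 11.69% − 2.55% = 9.14%
E(R) = 2.55% + 0.3603 × 9.14% = 5.84%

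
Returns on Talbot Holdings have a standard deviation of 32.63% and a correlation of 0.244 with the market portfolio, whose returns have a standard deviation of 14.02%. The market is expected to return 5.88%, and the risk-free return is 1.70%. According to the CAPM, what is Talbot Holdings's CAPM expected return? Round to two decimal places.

4.07%

β = ρ × σ_i / σ_m = 0.244 × 32.63% / 14.02% = 0.5679
MRP = 5.88% − 1.70% = 4.18%
E(R) = 1.70% + 0.5679 × 4.18% = 4.07%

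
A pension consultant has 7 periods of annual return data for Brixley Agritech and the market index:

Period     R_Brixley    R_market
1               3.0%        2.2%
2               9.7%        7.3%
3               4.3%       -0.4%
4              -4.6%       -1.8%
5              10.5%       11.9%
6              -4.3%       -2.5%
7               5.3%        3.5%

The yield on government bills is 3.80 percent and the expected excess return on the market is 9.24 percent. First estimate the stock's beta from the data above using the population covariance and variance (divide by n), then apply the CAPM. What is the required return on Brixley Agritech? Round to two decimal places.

13.37%

Mean R_i = (3.0 + 9.7 + 4.3 − 4.6 + 10.5 − 4.3 + 5.3) / 7 = 3.4143%
Mean R_m = (2.2 + 7.3 − 0.4 − 1.8 + 11.9 − 2.5 + 3.5) / 7 = 2.8857%
Σ(R_i − R̄_i)(R_m − R̄_m) = 169.2514  ⇒  Cov = 169.2514 / 7 = 24.1788
Σ(R_m − R̄_m)² = 163.3486  ⇒  Var(R_m) = 163.3486 / 7 = 23.3355
β = Cov / Var(R_m) = 24.1788 / 23.3355 = 1.0361
E(R) = R_f + β × MRP = 3.80% + 1.0361 × 9.24% = 13.37%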